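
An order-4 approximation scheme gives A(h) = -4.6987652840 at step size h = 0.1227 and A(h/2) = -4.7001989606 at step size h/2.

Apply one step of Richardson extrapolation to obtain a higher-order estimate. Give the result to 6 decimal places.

-4.700295

r = 4, so 2^r = 16.
Difference of the inputs: -4.7001989606 − (-4.6987652840) = -0.0014336766
Divide by 2^4 − 1 = 15: (-0.0014336766)/15 = -0.0000955784
R = A(h/2) + (A(h/2) − A(h))/15 = -4.7001989606 − 0.0000955784 = -4.7002945390
Gap between inputs: 1.434e-03; correction applied: −0.0000955784.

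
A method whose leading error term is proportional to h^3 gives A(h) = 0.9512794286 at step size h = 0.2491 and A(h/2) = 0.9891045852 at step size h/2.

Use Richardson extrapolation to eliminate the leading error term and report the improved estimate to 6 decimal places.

Leading term ∝ h^3; use weight 8 = 2^3.
Weighted: 7.9128366816 − 0.9512794286 = 6.9615572530
Denominator 8 − 1 = 7.
R = 6.9615572530/7 = 0.9945081790
Gap between inputs: 3.783e-02; correction applied: +0.0054035938.

0.994508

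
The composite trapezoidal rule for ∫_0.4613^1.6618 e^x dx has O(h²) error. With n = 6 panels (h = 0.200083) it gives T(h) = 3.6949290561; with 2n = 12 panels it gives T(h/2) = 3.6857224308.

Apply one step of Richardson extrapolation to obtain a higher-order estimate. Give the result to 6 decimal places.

The method has order 2: 2^2 = 4.
A(h/2) − A(h) = 3.6857224308 − 3.6949290561 = -0.0092066253
Divide by 2^2 − 1 = 3: (-0.0092066253)/3 = -0.0030688751
R = A(h/2) + (A(h/2) − A(h))/3 = 3.6857224308 − 0.0030688751 = 3.6826535557
Shift from A(h/2): −0.0030688751.

3.682654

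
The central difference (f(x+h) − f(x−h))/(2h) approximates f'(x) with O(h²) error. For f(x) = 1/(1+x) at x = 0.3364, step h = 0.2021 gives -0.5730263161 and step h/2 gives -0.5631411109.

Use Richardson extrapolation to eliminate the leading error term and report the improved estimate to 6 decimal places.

-0.559846

Error is O(h^2); halving h shrinks it by 2^2 = 4.
Weighted: (-2.2525644436) − (-0.5730263161) = -1.6795381275
Denominator 4 − 1 = 3.
Result: -0.5598460425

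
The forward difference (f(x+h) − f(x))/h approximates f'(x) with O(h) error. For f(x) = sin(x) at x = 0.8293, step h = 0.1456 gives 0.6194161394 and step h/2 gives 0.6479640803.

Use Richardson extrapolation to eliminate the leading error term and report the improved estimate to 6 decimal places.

Order 1 gives 2^r = 2 and 2^r − 1 = 1.
2^1·A(h/2) = 1.2959281606; minus A(h) gives 0.6765120212.
R = 0.6765120212/1 = 0.6765120212

0.676512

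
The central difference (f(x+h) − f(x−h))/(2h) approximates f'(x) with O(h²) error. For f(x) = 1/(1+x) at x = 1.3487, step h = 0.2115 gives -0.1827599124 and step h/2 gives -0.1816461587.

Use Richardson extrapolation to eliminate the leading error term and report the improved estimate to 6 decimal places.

Order 2 gives 2^r = 4 and 2^r − 1 = 3.
Weighted: (-0.7265846348) − (-0.1827599124) = -0.5438247224
Extrapolated: (-0.5438247224) / 3 = -0.1812749075
Gap between inputs: 1.114e-03; correction applied: +0.0003712512.

-0.181275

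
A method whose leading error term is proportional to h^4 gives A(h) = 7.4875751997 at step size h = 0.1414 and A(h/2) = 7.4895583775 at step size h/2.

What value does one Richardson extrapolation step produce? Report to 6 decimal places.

Leading term ∝ h^4; use weight 16 = 2^4.
Weighted: 119.8329340400 − 7.4875751997 = 112.3453588403
R = 112.3453588403/15 = 7.4896905894
Gap between inputs: 1.983e-03; correction applied: +0.0001322119.

7.489691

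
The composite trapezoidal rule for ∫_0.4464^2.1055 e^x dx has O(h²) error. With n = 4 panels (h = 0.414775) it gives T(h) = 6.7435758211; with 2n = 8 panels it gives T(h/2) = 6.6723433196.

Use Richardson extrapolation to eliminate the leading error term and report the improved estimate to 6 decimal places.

6.648599

r = 2, so 2^r = 4.
Difference of the inputs: 6.6723433196 − 6.7435758211 = -0.0712325015
Correction (A(h/2) − A(h))/(4 − 1) = (-0.0712325015)/3 = -0.0237441672
R = A(h/2) + (A(h/2) − A(h))/3 = 6.6723433196 − 0.0237441672 = 6.6485991524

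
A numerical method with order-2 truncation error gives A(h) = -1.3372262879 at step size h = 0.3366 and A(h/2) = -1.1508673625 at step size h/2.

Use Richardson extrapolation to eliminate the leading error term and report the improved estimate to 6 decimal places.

-1.088748

The method has order 2: 2^2 = 4.
4·(-1.1508673625) − (-1.3372262879) = -3.2662431621
(4·(-1.1508673625) − (-1.3372262879))/(4 − 1) = -1.0887477207
Correction |R − A(h/2)| = 6.212e-02; gap |A(h/2) − A(h)| = 1.864e-01.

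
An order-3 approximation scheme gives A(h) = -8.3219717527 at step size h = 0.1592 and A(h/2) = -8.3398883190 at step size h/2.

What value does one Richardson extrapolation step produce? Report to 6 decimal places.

-8.342448

The method has order 3: 2^3 = 8.
8·(-8.3398883190) − (-8.3219717527) = -58.3971347993
(8·(-8.3398883190) − (-8.3219717527))/(8 − 1) = -8.3424478285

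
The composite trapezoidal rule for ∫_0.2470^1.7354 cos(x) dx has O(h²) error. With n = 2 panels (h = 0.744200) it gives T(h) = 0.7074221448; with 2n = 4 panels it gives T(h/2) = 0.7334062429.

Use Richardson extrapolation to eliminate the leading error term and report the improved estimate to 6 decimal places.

With r = 2 the leading error scales as h^2, so the weight is 2^2 = 4.
Top: 4(0.7334062429) − (0.7074221448) = 2.2262028268
Extrapolated: 2.2262028268 / 3 = 0.7420676089

0.742068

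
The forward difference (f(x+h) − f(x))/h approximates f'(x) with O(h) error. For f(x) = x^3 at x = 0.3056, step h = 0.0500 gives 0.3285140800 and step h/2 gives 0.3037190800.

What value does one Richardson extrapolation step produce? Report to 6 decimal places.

0.278924

r = 1: numerator weight 2, denominator 1.
2*0.3037190800 = 0.6074381600; subtract 0.3285140800 → 0.2789240800
Divide by 2^1 − 1 = 1.
Result: 0.2789240800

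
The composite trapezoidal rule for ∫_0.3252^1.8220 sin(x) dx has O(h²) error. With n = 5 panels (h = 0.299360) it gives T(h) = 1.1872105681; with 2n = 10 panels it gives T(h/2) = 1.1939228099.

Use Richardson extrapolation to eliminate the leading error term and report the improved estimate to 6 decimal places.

1.196160

Leading term ∝ h^2; use weight 4 = 2^2.
4 × 1.1939228099 = 4.7756912396; 4.7756912396 − 1.1872105681 = 3.5884806715
Extrapolated: 3.5884806715 / 3 = 1.1961602238
Gap between inputs: 6.712e-03; correction applied: +0.0022374139.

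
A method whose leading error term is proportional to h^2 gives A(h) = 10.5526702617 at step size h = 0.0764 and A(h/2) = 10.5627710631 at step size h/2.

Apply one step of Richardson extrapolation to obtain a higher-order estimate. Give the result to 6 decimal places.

r = 2, so 2^r = 4.
2^2·A(h/2) = 42.2510842524; minus A(h) gives 31.6984139907.
Divide by 2^2 − 1 = 3.
So the Richardson estimate is 10.5661379969.
Correction |R − A(h/2)| = 3.367e-03; gap |A(h/2) − A(h)| = 1.010e-02.

10.566138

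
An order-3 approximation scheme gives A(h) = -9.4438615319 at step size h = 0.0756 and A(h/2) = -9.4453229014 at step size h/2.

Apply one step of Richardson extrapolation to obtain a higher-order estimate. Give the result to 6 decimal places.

-9.445532

r = 3, so 2^r = 8.
Numerator 8*A(h/2) − A(h) = 8*(-9.4453229014) − (-9.4438615319) = -66.1187216793
Denominator 8 − 1 = 7.
(-66.1187216793) ÷ 7 = -9.4455316685
Correction |R − A(h/2)| = 2.088e-04; gap |A(h/2) − A(h)| = 1.461e-03.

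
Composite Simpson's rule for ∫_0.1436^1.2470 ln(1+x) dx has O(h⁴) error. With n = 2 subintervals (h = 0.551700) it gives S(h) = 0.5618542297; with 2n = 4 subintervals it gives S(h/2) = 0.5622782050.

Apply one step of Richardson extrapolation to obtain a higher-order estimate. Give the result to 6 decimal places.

r = 4: numerator weight 16, denominator 15.
16 × 0.5622782050 = 8.9964512800; 8.9964512800 − 0.5618542297 = 8.4345970503
(16 × 0.5622782050 − 0.5618542297)/(16 − 1) = 0.5623064700

0.562306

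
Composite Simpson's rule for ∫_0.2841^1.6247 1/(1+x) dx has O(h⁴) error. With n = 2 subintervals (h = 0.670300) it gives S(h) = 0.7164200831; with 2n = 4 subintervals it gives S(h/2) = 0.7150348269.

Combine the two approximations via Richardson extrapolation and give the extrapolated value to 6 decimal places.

0.714942

Order 4 gives 2^r = 16 and 2^r − 1 = 15.
Difference of the inputs: 0.7150348269 − 0.7164200831 = -0.0013852562
Divide by 2^4 − 1 = 15: (-0.0013852562)/15 = -0.0000923504
R = A(h/2) + (A(h/2) − A(h))/15 = 0.7150348269 − 0.0000923504 = 0.7149424765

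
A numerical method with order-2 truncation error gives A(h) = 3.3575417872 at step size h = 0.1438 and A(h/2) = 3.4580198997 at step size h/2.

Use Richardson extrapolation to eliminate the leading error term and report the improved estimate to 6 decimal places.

3.491513

Error is O(h^2); halving h shrinks it by 2^2 = 4.
Difference of the inputs: 3.4580198997 − 3.3575417872 = 0.1004781125
Divide by 2^2 − 1 = 3: 0.1004781125/3 = 0.0334927042
R = 3.4580198997 + 0.0334927042 = 3.4915126039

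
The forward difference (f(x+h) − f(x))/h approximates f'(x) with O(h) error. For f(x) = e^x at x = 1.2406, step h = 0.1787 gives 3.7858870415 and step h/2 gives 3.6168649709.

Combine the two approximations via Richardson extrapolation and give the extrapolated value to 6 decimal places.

3.447843

r = 1: numerator weight 2, denominator 1.
2×3.6168649709 = 7.2337299418; subtract 3.7858870415 → 3.4478429003
3.4478429003 ÷ 1 = 3.4478429003
Shift from A(h/2): −0.1690220706.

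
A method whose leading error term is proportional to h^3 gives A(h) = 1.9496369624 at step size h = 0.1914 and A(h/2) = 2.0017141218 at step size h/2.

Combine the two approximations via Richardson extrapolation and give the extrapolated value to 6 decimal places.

2.009154

Error is O(h^3); halving h shrinks it by 2^3 = 8.
2^3·A(h/2) = 16.0137129744; minus A(h) gives 14.0640760120.
(8·2.0017141218 − 1.9496369624)/(8 − 1) = 2.0091537160
Correction |R − A(h/2)| = 7.440e-03; gap |A(h/2) − A(h)| = 5.208e-02.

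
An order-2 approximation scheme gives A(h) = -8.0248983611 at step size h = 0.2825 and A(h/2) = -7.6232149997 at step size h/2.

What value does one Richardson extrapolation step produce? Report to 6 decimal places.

-7.489321

r = 2, so 2^r = 4.
4×(-7.6232149997) = -30.4928599988; (-30.4928599988) − (-8.0248983611) = -22.4679616377
Divide by 2^2 − 1 = 3.
Result: -7.4893205459
Correction |R − A(h/2)| = 1.339e-01; gap |A(h/2) − A(h)| = 4.017e-01.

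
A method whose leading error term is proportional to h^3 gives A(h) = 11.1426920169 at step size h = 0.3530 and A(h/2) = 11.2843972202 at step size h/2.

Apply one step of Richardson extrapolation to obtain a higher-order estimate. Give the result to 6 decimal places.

11.304641

With r = 3 the leading error scales as h^3, so the weight is 2^3 = 8.
Top: 8(11.2843972202) − (11.1426920169) = 79.1324857447
Divide by 2^3 − 1 = 7.
R = 79.1324857447/7 = 11.3046408207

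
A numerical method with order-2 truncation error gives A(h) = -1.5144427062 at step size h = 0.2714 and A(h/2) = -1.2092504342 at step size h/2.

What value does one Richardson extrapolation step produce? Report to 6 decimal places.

Order 2 gives 2^r = 4 and 2^r − 1 = 3.
Weighted: (-4.8370017368) − (-1.5144427062) = -3.3225590306
Denominator 4 − 1 = 3.
Extrapolated: (-3.3225590306) / 3 = -1.1075196769

-1.107520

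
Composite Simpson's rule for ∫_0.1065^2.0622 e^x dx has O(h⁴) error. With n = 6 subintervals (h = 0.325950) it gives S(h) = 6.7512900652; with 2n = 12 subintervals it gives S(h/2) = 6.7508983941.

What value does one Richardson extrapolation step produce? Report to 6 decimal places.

The method has order 4: 2^4 = 16.
Numerator 16·A(h/2) − A(h) = 16·6.7508983941 − 6.7512900652 = 101.2630842404
Divide by 2^4 − 1 = 15.
Result: 6.7508722827
Gap between inputs: 3.917e-04; correction applied: −0.0000261114.

6.750872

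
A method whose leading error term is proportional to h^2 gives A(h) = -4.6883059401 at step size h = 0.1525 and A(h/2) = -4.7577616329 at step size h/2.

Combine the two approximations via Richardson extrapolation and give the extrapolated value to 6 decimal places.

Order 2 gives 2^r = 4 and 2^r − 1 = 3.
4·(-4.7577616329) = -19.0310465316; (-19.0310465316) − (-4.6883059401) = -14.3427405915
Denominator 4 − 1 = 3.
Extrapolated: (-14.3427405915) / 3 = -4.7809135305

-4.780914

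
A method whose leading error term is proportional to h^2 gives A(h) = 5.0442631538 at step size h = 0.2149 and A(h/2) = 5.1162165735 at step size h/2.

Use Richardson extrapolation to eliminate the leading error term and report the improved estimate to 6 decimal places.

5.140201

r = 2: numerator weight 4, denominator 3.
2^2*A(h/2) = 20.4648662940; minus A(h) gives 15.4206031402.
15.4206031402 ÷ 3 = 5.1402010467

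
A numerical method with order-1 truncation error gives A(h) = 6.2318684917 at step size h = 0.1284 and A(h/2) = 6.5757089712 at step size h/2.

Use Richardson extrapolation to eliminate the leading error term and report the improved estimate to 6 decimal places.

6.919549

r = 1: numerator weight 2, denominator 1.
2^1*A(h/2) = 13.1514179424; minus A(h) gives 6.9195494507.
6.9195494507 ÷ 1 = 6.9195494507
Gap between inputs: 3.438e-01; correction applied: +0.3438404795.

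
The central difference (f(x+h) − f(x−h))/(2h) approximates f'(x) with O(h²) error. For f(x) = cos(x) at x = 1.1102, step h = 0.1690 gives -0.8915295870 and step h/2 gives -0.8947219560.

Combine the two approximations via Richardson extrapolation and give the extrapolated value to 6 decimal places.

r = 2: numerator weight 4, denominator 3.
2^2×A(h/2) = -3.5788878240; minus A(h) gives -2.6873582370.
Extrapolated: (-2.6873582370) / 3 = -0.8957860790

-0.895786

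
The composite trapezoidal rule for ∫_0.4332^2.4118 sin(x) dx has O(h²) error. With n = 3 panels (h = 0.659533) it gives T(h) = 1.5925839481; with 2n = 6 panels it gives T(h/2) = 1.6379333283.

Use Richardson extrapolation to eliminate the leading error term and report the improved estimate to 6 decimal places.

1.653050

Order 2 gives 2^r = 4 and 2^r − 1 = 3.
Top: 4(1.6379333283) − (1.5925839481) = 4.9591493651
Extrapolated: 4.9591493651 / 3 = 1.6530497884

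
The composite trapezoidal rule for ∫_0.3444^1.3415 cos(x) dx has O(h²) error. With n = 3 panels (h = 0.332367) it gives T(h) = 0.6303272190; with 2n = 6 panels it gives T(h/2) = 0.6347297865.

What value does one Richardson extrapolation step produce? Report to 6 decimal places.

0.636197

With r = 2 the leading error scales as h^2, so the weight is 2^2 = 4.
Weighted: 2.5389191460 − 0.6303272190 = 1.9085919270
1.9085919270 ÷ 3 = 0.6361973090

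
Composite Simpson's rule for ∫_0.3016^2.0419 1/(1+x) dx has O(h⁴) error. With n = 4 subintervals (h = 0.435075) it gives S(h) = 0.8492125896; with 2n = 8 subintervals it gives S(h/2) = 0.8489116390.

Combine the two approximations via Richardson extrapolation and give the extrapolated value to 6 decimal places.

Order 4 gives 2^r = 16 and 2^r − 1 = 15.
16*0.8489116390 = 13.5825862240; subtract 0.8492125896 → 12.7333736344
12.7333736344 ÷ 15 = 0.8488915756
Correction |R − A(h/2)| = 2.006e-05; gap |A(h/2) − A(h)| = 3.010e-04.

0.848892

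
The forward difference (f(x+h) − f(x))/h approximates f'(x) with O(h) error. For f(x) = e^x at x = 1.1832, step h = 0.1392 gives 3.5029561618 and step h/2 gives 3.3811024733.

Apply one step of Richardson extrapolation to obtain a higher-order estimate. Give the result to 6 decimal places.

Order 1 gives 2^r = 2 and 2^r − 1 = 1.
2^1×A(h/2) = 6.7622049466; minus A(h) gives 3.2592487848.
(2×3.3811024733 − 3.5029561618)/(2 − 1) = 3.2592487848

3.259249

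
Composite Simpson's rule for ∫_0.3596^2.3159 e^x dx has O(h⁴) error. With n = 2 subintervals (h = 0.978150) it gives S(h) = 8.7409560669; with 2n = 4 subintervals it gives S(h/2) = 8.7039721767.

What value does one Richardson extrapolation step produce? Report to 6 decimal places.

With r = 4 the leading error scales as h^4, so the weight is 2^4 = 16.
Numerator 16*A(h/2) − A(h) = 16*8.7039721767 − 8.7409560669 = 130.5225987603
Denominator 16 − 1 = 15.
130.5225987603 ÷ 15 = 8.7015065840
Shift from A(h/2): −0.0024655927.

8.701507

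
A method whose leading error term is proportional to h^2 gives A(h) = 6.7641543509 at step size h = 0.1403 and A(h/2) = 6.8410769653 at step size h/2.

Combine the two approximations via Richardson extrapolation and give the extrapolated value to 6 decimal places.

6.866718

r = 2: numerator weight 4, denominator 3.
4·6.8410769653 − 6.7641543509 = 20.6001535103
(4·6.8410769653 − 6.7641543509)/(4 − 1) = 6.8667178368
Correction |R − A(h/2)| = 2.564e-02; gap |A(h/2) − A(h)| = 7.692e-02.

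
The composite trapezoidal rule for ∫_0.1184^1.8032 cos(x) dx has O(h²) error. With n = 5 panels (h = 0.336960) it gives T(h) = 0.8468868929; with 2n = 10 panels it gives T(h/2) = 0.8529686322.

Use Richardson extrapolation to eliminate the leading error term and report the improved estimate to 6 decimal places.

Method order is 2; weight 2^2 = 4.
Difference of the inputs: 0.8529686322 − 0.8468868929 = 0.0060817393
Divide by 2^2 − 1 = 3: 0.0060817393/3 = 0.0020272464
R = 0.8529686322 + 0.0020272464 = 0.8549958786

0.854996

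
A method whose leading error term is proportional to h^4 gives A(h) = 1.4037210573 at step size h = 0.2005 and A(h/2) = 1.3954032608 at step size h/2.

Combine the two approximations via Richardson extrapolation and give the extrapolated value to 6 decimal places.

Order 4 gives 2^r = 16 and 2^r − 1 = 15.
A(h/2) − A(h) = 1.3954032608 − 1.4037210573 = -0.0083177965
Divide by 2^4 − 1 = 15: (-0.0083177965)/15 = -0.0005545198
R = 1.3954032608 − 0.0005545198 = 1.3948487410

1.394849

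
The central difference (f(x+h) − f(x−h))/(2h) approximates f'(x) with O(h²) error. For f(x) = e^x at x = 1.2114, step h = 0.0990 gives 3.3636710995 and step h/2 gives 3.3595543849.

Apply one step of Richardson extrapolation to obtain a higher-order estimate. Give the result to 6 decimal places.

3.358182

The method has order 2: 2^2 = 4.
4×3.3595543849 − 3.3636710995 = 10.0745464401
Denominator 4 − 1 = 3.
10.0745464401 ÷ 3 = 3.3581821467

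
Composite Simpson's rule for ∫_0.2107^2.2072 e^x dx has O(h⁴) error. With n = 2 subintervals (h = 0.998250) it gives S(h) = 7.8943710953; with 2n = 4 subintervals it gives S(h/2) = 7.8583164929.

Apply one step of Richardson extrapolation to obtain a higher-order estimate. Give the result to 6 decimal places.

Error is O(h^4); halving h shrinks it by 2^4 = 16.
16 × 7.8583164929 = 125.7330638864; subtract 7.8943710953 → 117.8386927911
Divide by 2^4 − 1 = 15.
117.8386927911 ÷ 15 = 7.8559128527

7.855913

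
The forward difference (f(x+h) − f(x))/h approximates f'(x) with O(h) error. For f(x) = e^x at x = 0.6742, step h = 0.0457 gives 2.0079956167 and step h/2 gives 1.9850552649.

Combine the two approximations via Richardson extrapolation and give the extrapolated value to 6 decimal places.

Leading term ∝ h^1; use weight 2 = 2^1.
Difference of the inputs: 1.9850552649 − 2.0079956167 = -0.0229403518
Correction (A(h/2) − A(h))/(2 − 1) = (-0.0229403518)/1 = -0.0229403518
R = 1.9850552649 − 0.0229403518 = 1.9621149131

1.962115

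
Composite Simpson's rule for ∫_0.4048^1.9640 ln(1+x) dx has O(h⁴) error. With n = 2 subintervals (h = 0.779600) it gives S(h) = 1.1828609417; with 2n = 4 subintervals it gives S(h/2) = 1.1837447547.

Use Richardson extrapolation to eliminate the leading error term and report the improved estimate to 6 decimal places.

1.183804

Error is O(h^4); halving h shrinks it by 2^4 = 16.
16·1.1837447547 − 1.1828609417 = 17.7570551335
Divide by 2^4 − 1 = 15.
17.7570551335 ÷ 15 = 1.1838036756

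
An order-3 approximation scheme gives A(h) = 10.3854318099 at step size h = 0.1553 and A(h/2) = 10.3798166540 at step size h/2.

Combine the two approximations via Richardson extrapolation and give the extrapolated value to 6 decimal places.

10.379014

Error is O(h^3); halving h shrinks it by 2^3 = 8.
8*10.3798166540 − 10.3854318099 = 72.6531014221
72.6531014221 ÷ 7 = 10.3790144889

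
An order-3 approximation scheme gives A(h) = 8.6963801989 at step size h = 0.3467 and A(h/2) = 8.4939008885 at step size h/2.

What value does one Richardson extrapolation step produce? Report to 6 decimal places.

Order 3 gives 2^r = 8 and 2^r − 1 = 7.
2^3×A(h/2) = 67.9512071080; minus A(h) gives 59.2548269091.
59.2548269091 ÷ 7 = 8.4649752727

8.464975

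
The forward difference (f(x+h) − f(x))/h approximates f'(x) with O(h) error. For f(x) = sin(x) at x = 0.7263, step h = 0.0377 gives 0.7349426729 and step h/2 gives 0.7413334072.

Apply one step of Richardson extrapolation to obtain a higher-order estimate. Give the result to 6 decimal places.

With r = 1 the leading error scales as h^1, so the weight is 2^1 = 2.
2·0.7413334072 = 1.4826668144; 1.4826668144 − 0.7349426729 = 0.7477241415
R = 0.7477241415/1 = 0.7477241415
Gap between inputs: 6.391e-03; correction applied: +0.0063907343.

0.747724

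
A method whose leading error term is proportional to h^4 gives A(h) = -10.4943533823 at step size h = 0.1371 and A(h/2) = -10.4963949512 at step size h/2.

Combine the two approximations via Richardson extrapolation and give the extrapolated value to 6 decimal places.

-10.496531

With r = 4 the leading error scales as h^4, so the weight is 2^4 = 16.
2^4 × A(h/2) = -167.9423192192; minus A(h) gives -157.4479658369.
Divide by 2^4 − 1 = 15.
(16 × (-10.4963949512) − (-10.4943533823))/(16 − 1) = -10.4965310558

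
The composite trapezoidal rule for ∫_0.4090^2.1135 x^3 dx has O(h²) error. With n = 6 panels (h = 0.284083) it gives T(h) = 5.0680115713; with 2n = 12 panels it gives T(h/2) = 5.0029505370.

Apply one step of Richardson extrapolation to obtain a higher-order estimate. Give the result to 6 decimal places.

Method order is 2; weight 2^2 = 4.
A(h/2) − A(h) = 5.0029505370 − 5.0680115713 = -0.0650610343
Divide by 2^2 − 1 = 3: (-0.0650610343)/3 = -0.0216870114
R = A(h/2) + (A(h/2) − A(h))/3 = 5.0029505370 − 0.0216870114 = 4.9812635256

4.981264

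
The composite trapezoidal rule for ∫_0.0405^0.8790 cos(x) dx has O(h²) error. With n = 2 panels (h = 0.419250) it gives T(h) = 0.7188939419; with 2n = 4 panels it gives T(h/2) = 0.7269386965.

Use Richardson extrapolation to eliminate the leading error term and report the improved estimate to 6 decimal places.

0.729620

Error is O(h^2); halving h shrinks it by 2^2 = 4.
4×0.7269386965 = 2.9077547860; subtract 0.7188939419 → 2.1888608441
Denominator 4 − 1 = 3.
2.1888608441 ÷ 3 = 0.7296202814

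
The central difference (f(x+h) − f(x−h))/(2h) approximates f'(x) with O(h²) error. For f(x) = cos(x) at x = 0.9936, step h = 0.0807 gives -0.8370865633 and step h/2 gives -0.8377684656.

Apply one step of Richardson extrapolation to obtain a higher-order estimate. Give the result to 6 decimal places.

-0.837996

r = 2, so 2^r = 4.
4 × (-0.8377684656) − (-0.8370865633) = -2.5139872991
Denominator 4 − 1 = 3.
Result: -0.8379957664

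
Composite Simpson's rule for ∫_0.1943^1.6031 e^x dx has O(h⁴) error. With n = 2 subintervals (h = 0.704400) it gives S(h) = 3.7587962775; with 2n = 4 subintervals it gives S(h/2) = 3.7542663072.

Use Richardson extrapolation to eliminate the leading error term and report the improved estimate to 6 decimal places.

3.753964

With r = 4 the leading error scales as h^4, so the weight is 2^4 = 16.
Numerator 16·A(h/2) − A(h) = 16·3.7542663072 − 3.7587962775 = 56.3094646377
56.3094646377 ÷ 15 = 3.7539643092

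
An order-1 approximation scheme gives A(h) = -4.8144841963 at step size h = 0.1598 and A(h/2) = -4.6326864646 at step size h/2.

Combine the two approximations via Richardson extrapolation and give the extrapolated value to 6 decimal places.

-4.450889

With r = 1 the leading error scales as h^1, so the weight is 2^1 = 2.
Weighted: (-9.2653729292) − (-4.8144841963) = -4.4508887329
Divide by 2^1 − 1 = 1.
(2×(-4.6326864646) − (-4.8144841963))/(2 − 1) = -4.4508887329
Correction |R − A(h/2)| = 1.818e-01; gap |A(h/2) − A(h)| = 1.818e-01.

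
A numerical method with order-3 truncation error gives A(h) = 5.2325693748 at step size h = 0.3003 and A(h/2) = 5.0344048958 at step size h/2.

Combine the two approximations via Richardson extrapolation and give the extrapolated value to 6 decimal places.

Order 3 gives 2^r = 8 and 2^r − 1 = 7.
8×5.0344048958 = 40.2752391664; subtract 5.2325693748 → 35.0426697916
Divide by 2^3 − 1 = 7.
Extrapolated: 35.0426697916 / 7 = 5.0060956845

5.006096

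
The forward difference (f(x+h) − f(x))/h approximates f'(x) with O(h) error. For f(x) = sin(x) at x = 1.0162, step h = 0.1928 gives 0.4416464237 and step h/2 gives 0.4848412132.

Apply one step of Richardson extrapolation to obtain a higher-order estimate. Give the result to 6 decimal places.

r = 1, so 2^r = 2.
2·0.4848412132 − 0.4416464237 = 0.5280360027
(2·0.4848412132 − 0.4416464237)/(2 − 1) = 0.5280360027
Shift from A(h/2): +0.0431947895.

0.528036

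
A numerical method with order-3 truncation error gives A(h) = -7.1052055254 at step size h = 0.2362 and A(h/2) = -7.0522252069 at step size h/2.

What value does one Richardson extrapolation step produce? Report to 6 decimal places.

-7.044657

Leading term ∝ h^3; use weight 8 = 2^3.
Weighted: (-56.4178016552) − (-7.1052055254) = -49.3125961298
Denominator 8 − 1 = 7.
Extrapolated: (-49.3125961298) / 7 = -7.0446565900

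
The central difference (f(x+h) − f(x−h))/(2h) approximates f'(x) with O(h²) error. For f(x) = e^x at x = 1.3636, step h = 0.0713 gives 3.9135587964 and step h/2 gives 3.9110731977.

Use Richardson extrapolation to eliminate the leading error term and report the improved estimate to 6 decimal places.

Method order is 2; weight 2^2 = 4.
4×3.9110731977 − 3.9135587964 = 11.7307339944
Divide by 2^2 − 1 = 3.
So the Richardson estimate is 3.9102446648.

3.910245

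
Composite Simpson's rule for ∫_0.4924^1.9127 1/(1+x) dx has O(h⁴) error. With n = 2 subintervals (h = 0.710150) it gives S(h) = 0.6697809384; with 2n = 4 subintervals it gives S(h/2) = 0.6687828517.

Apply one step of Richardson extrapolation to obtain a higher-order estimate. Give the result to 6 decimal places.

Method order is 4; weight 2^4 = 16.
Weighted: 10.7005256272 − 0.6697809384 = 10.0307446888
Denominator 16 − 1 = 15.
R = 10.0307446888/15 = 0.6687163126

0.668716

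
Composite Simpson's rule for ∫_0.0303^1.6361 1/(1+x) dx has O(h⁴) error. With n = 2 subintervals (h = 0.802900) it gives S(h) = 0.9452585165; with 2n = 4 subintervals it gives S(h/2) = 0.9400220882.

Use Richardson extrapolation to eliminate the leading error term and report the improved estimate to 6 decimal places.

0.939673

Leading term ∝ h^4; use weight 16 = 2^4.
2^4 × A(h/2) = 15.0403534112; minus A(h) gives 14.0950948947.
Denominator 16 − 1 = 15.
(16 × 0.9400220882 − 0.9452585165)/(16 − 1) = 0.9396729930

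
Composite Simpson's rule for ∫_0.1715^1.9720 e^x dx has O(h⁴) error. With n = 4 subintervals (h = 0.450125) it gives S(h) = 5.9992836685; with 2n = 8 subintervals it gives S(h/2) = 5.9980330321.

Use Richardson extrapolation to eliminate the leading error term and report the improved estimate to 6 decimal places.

5.997950

The method has order 4: 2^4 = 16.
Top: 16(5.9980330321) − (5.9992836685) = 89.9692448451
Extrapolated: 89.9692448451 / 15 = 5.9979496563
Shift from A(h/2): −0.0000833758.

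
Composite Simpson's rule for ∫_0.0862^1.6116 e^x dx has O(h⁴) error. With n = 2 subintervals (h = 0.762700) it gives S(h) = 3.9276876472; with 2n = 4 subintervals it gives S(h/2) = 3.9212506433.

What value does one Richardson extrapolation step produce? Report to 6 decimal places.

r = 4: numerator weight 16, denominator 15.
A(h/2) − A(h) = 3.9212506433 − 3.9276876472 = -0.0064370039
Correction (A(h/2) − A(h))/(16 − 1) = (-0.0064370039)/15 = -0.0004291336
R = A(h/2) + (A(h/2) − A(h))/15 = 3.9212506433 − 0.0004291336 = 3.9208215097

3.920822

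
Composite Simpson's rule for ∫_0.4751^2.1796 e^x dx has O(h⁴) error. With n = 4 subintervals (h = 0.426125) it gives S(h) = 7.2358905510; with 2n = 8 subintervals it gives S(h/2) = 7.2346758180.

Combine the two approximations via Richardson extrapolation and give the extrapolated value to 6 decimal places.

Error is O(h^4); halving h shrinks it by 2^4 = 16.
16×7.2346758180 = 115.7548130880; 115.7548130880 − 7.2358905510 = 108.5189225370
Extrapolated: 108.5189225370 / 15 = 7.2345948358
Correction |R − A(h/2)| = 8.098e-05; gap |A(h/2) − A(h)| = 1.215e-03.

7.234595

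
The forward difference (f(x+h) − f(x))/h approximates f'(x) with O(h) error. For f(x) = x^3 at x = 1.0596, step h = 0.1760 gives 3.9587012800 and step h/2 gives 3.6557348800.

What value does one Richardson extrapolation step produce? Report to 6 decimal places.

r = 1, so 2^r = 2.
Numerator 2*A(h/2) − A(h) = 2*3.6557348800 − 3.9587012800 = 3.3527684800
3.3527684800 ÷ 1 = 3.3527684800
Shift from A(h/2): −0.3029664000.

3.352768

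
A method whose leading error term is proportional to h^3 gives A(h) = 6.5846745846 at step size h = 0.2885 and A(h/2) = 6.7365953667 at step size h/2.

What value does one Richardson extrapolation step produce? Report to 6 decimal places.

The method has order 3: 2^3 = 8.
2^3 × A(h/2) = 53.8927629336; minus A(h) gives 47.3080883490.
Divide by 2^3 − 1 = 7.
Result: 6.7582983356

6.758298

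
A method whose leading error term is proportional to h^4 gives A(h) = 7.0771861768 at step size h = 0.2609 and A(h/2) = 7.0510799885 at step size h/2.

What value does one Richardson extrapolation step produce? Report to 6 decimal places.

With r = 4 the leading error scales as h^4, so the weight is 2^4 = 16.
2^4·A(h/2) = 112.8172798160; minus A(h) gives 105.7400936392.
Denominator 16 − 1 = 15.
R = 105.7400936392/15 = 7.0493395759

7.049340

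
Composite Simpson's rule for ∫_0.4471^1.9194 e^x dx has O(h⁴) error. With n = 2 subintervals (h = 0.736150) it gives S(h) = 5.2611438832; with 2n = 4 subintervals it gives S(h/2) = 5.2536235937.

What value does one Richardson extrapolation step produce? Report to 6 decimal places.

Leading term ∝ h^4; use weight 16 = 2^4.
2^4×A(h/2) = 84.0579774992; minus A(h) gives 78.7968336160.
Divide by 2^4 − 1 = 15.
78.7968336160 ÷ 15 = 5.2531222411
Correction |R − A(h/2)| = 5.014e-04; gap |A(h/2) − A(h)| = 7.520e-03.

5.253122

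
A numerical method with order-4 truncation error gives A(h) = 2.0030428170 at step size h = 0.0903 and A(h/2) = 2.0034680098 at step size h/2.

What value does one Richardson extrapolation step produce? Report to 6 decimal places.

With r = 4 the leading error scales as h^4, so the weight is 2^4 = 16.
16·2.0034680098 − 2.0030428170 = 30.0524453398
Denominator 16 − 1 = 15.
(16·2.0034680098 − 2.0030428170)/(16 − 1) = 2.0034963560

2.003496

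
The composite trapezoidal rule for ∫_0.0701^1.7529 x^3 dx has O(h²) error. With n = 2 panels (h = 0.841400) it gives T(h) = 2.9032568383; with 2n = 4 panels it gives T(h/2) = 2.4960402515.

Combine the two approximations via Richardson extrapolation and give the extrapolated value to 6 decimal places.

r = 2, so 2^r = 4.
4·2.4960402515 = 9.9841610060; subtract 2.9032568383 → 7.0809041677
Divide by 2^2 − 1 = 3.
7.0809041677 ÷ 3 = 2.3603013892
Correction |R − A(h/2)| = 1.357e-01; gap |A(h/2) − A(h)| = 4.072e-01.

2.360301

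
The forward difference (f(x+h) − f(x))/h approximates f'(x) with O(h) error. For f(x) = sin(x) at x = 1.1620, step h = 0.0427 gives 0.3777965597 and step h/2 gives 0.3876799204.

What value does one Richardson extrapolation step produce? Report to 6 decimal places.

Leading term ∝ h^1; use weight 2 = 2^1.
Top: 2(0.3876799204) − (0.3777965597) = 0.3975632811
Divide by 2^1 − 1 = 1.
Result: 0.3975632811
Gap between inputs: 9.883e-03; correction applied: +0.0098833607.

0.397563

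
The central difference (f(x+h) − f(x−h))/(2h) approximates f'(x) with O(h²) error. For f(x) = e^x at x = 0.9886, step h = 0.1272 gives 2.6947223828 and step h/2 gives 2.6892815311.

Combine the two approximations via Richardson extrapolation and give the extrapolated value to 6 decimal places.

2.687468

With r = 2 the leading error scales as h^2, so the weight is 2^2 = 4.
2^2*A(h/2) = 10.7571261244; minus A(h) gives 8.0624037416.
Denominator 4 − 1 = 3.
Result: 2.6874679139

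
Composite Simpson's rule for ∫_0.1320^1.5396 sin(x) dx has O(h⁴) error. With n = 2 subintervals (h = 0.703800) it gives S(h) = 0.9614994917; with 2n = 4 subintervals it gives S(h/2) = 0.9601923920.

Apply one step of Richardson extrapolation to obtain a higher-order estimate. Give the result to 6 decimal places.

0.960105

r = 4: numerator weight 16, denominator 15.
Numerator 16 × A(h/2) − A(h) = 16 × 0.9601923920 − 0.9614994917 = 14.4015787803
Denominator 16 − 1 = 15.
Result: 0.9601052520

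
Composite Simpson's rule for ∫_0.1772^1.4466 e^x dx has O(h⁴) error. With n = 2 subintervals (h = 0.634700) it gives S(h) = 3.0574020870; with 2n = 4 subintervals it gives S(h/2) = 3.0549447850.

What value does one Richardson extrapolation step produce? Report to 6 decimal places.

3.054781

Leading term ∝ h^4; use weight 16 = 2^4.
16 × 3.0549447850 − 3.0574020870 = 45.8217144730
45.8217144730 ÷ 15 = 3.0547809649
Gap between inputs: 2.457e-03; correction applied: −0.0001638201.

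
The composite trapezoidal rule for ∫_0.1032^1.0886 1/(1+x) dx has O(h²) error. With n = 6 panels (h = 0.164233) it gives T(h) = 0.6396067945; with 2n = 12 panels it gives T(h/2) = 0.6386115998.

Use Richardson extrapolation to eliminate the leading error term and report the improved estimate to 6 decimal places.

0.638280

r = 2, so 2^r = 4.
Numerator 4*A(h/2) − A(h) = 4*0.6386115998 − 0.6396067945 = 1.9148396047
Divide by 2^2 − 1 = 3.
Result: 0.6382798682
Gap between inputs: 9.952e-04; correction applied: −0.0003317316.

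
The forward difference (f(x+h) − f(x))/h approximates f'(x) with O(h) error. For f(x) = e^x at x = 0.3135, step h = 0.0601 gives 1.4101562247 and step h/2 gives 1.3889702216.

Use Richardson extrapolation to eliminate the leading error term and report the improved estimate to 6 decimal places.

Order 1 gives 2^r = 2 and 2^r − 1 = 1.
2 × 1.3889702216 = 2.7779404432; 2.7779404432 − 1.4101562247 = 1.3677842185
(2 × 1.3889702216 − 1.4101562247)/(2 − 1) = 1.3677842185

1.367784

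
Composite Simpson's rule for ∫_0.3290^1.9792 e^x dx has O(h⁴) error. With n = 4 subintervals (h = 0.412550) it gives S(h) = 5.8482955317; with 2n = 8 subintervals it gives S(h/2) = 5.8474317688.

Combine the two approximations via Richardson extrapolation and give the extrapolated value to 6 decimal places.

The method has order 4: 2^4 = 16.
16·5.8474317688 = 93.5589083008; subtract 5.8482955317 → 87.7106127691
Divide by 2^4 − 1 = 15.
Extrapolated: 87.7106127691 / 15 = 5.8473741846

5.847374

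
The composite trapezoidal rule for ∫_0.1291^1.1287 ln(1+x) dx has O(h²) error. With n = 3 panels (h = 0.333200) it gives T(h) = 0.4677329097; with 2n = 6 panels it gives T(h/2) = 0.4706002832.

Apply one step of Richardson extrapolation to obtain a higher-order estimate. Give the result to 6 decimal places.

The method has order 2: 2^2 = 4.
Weighted: 1.8824011328 − 0.4677329097 = 1.4146682231
R = 1.4146682231/3 = 0.4715560744
Correction |R − A(h/2)| = 9.558e-04; gap |A(h/2) − A(h)| = 2.867e-03.

0.471556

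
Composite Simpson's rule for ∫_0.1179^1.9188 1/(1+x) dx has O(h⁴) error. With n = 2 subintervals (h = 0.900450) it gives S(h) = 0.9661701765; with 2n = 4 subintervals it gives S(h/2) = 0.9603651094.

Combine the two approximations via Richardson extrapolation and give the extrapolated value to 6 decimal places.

Leading term ∝ h^4; use weight 16 = 2^4.
A(h/2) − A(h) = 0.9603651094 − 0.9661701765 = -0.0058050671
Divide by 2^4 − 1 = 15: (-0.0058050671)/15 = -0.0003870045
R = A(h/2) + (A(h/2) − A(h))/15 = 0.9603651094 − 0.0003870045 = 0.9599781049

0.959978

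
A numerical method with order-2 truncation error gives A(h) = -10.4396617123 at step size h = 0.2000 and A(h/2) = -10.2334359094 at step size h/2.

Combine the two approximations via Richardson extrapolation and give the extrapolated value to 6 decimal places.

Leading term ∝ h^2; use weight 4 = 2^2.
Top: 4(-10.2334359094) − (-10.4396617123) = -30.4940819253
(-30.4940819253) ÷ 3 = -10.1646939751

-10.164694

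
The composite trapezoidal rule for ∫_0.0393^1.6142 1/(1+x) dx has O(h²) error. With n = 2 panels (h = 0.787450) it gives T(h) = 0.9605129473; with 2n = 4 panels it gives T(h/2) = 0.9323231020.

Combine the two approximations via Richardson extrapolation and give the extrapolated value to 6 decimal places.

r = 2: numerator weight 4, denominator 3.
2^2*A(h/2) = 3.7292924080; minus A(h) gives 2.7687794607.
R = 2.7687794607/3 = 0.9229264869

0.922926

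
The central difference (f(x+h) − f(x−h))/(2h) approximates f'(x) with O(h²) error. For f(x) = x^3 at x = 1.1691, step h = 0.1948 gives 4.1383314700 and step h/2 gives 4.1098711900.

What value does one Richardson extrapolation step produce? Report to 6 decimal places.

4.100384

With r = 2 the leading error scales as h^2, so the weight is 2^2 = 4.
4×4.1098711900 = 16.4394847600; 16.4394847600 − 4.1383314700 = 12.3011532900
(4×4.1098711900 − 4.1383314700)/(4 − 1) = 4.1003844300
Shift from A(h/2): −0.0094867600.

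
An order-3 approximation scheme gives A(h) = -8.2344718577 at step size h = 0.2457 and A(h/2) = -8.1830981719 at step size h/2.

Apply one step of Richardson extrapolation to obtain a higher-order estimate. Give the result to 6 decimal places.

With r = 3 the leading error scales as h^3, so the weight is 2^3 = 8.
Weighted: (-65.4647853752) − (-8.2344718577) = -57.2303135175
(-57.2303135175) ÷ 7 = -8.1757590739

-8.175759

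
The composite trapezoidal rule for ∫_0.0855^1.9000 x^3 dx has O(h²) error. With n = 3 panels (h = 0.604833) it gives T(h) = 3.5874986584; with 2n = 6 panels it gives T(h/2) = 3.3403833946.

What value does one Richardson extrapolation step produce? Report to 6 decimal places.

3.258012

Order 2 gives 2^r = 4 and 2^r − 1 = 3.
Difference of the inputs: 3.3403833946 − 3.5874986584 = -0.2471152638
Divide by 2^2 − 1 = 3: (-0.2471152638)/3 = -0.0823717546
R = A(h/2) + (A(h/2) − A(h))/3 = 3.3403833946 − 0.0823717546 = 3.2580116400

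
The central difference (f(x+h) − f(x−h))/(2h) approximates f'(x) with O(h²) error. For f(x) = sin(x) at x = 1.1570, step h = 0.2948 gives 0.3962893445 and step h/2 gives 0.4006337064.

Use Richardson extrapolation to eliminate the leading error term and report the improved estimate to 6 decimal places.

0.402082

r = 2: numerator weight 4, denominator 3.
Top: 4(0.4006337064) − (0.3962893445) = 1.2062454811
Denominator 4 − 1 = 3.
(4×0.4006337064 − 0.3962893445)/(4 − 1) = 0.4020818270
Gap between inputs: 4.344e-03; correction applied: +0.0014481206.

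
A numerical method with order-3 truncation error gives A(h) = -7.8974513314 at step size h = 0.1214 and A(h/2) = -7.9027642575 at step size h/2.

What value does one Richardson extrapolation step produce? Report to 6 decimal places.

-7.903523

With r = 3 the leading error scales as h^3, so the weight is 2^3 = 8.
Numerator 8*A(h/2) − A(h) = 8*(-7.9027642575) − (-7.8974513314) = -55.3246627286
Divide by 2^3 − 1 = 7.
(8*(-7.9027642575) − (-7.8974513314))/(8 − 1) = -7.9035232469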